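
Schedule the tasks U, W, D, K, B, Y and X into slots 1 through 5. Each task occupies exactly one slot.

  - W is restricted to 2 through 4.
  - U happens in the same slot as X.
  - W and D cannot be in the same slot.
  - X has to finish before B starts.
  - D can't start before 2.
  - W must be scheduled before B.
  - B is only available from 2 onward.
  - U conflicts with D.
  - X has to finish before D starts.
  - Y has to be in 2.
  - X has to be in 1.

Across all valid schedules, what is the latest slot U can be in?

U must be in the same slot as X, which can't be after 1, so U is at most 1.
U at 1 is achievable: W in 2, U in 1, B in 3, D in 3, X in 1, K in 1, Y in 2.

1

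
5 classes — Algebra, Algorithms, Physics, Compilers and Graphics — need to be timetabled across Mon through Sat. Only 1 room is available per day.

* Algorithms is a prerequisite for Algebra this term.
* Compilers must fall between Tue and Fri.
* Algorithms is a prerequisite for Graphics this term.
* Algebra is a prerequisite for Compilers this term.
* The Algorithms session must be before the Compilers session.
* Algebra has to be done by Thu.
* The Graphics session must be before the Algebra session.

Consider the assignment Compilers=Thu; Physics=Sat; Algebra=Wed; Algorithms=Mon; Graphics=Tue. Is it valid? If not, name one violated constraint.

Valid

Compilers must fall between Tue and Fri — holds.
The Algorithms session must be before the Compilers session — holds.
Algorithms is a prerequisite for Algebra this term — holds.
Algebra has to be done by Thu — holds.
Algebra is a prerequisite for Compilers this term — holds.
Algorithms is a prerequisite for Graphics this term — holds.
The Graphics session must be before the Algebra session — holds.
Only 1 room is available per day — holds.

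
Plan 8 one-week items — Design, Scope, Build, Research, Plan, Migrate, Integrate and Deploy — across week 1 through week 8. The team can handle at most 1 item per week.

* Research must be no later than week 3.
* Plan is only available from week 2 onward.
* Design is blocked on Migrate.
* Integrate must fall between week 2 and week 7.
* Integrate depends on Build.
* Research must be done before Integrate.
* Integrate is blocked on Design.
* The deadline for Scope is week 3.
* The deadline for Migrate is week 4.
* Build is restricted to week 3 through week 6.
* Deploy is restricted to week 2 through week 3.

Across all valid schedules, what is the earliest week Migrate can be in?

Migrate's own window allows nothing later than week 4.
Migrate at week 4 is achievable: Integrate -> week 7, Design -> week 6, Deploy -> week 2, Migrate -> week 4, Build -> week 5, Plan -> week 8, Scope -> week 3, Research -> week 1.
Nothing earlier works — the capacity limit rule out every week before week 4.

week 4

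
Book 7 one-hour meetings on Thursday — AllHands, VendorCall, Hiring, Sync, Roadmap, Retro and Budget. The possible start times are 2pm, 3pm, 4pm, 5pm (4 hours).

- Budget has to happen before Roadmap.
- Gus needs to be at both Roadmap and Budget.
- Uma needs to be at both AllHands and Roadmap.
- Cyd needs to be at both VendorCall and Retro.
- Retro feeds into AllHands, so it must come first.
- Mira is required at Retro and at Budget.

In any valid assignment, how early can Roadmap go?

Precedence pushes Roadmap to at least 3pm.
Roadmap at 3pm is achievable: AllHands in 4pm, VendorCall in 2pm, Roadmap in 3pm, Hiring in 2pm, Budget in 2pm, Sync in 2pm, Retro in 3pm.

3pm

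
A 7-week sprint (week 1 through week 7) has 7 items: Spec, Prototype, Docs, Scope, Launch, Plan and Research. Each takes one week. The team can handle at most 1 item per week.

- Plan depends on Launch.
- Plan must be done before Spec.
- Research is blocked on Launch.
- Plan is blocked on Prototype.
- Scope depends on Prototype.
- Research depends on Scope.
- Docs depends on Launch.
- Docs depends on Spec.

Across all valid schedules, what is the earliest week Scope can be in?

week 2

Precedence pushes Scope to at least week 2; downstream work caps Scope at week 6.
Scope at week 2 is achievable: Plan=week 4, Launch=week 3, Prototype=week 1, Spec=week 5, Docs=week 6, Research=week 7, Scope=week 2.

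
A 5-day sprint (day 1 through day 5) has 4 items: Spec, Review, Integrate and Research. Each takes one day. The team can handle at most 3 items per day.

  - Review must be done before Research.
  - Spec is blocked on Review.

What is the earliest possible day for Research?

day 2

Precedence pushes Research to at least day 2.
Research at day 2 is achievable: Review=day 1; Integrate=day 1; Research=day 2; Spec=day 2.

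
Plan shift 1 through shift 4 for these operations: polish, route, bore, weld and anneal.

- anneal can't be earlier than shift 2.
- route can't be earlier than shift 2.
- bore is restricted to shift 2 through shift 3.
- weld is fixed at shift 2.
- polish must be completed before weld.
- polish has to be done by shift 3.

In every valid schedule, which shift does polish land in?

shift 1

Polish's own window allows nothing later than shift 3; downstream work caps polish at shift 1.
So polish is pinned to shift 1.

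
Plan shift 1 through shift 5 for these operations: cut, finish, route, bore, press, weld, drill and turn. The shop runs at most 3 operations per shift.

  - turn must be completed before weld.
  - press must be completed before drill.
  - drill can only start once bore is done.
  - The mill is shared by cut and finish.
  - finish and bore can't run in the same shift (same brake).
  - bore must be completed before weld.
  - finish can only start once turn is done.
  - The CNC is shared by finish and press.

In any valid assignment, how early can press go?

Downstream work caps press at shift 4.
press at shift 1 is achievable: drill -> shift 2, bore -> shift 1, turn -> shift 1, finish -> shift 2, weld -> shift 2, route -> shift 3, cut -> shift 3, press -> shift 1.

shift 1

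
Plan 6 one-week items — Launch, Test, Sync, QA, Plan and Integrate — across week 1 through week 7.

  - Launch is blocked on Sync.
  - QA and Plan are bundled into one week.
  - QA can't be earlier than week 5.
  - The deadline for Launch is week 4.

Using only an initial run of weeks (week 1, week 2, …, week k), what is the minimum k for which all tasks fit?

5

The precedence chain requires at least 2 distinct weeks.
QA can't be placed before week 5, so the schedule must run through at least week 5.
5 works (last occupied week: week 5): for example Sync in week 1; Test in week 1; Integrate in week 1; Plan in week 5; QA in week 5; Launch in week 2.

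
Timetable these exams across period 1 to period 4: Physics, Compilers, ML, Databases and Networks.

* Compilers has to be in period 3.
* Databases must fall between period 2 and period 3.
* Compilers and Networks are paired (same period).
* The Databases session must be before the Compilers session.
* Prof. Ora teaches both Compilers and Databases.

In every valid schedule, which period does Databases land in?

Databases's window is period 2–period 3.
Compilers is fixed at period 3, and Databases can't share a period with Compilers.
So Databases must be period 2.

period 2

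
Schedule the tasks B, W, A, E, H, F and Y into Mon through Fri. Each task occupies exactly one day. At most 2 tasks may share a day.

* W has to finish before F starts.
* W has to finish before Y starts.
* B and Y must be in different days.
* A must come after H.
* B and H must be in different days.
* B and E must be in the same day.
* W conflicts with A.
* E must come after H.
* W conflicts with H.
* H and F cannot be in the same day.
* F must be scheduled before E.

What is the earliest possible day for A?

Precedence pushes A to at least Tue.
A at Tue is achievable: B in Fri, A in Tue, Y in Thu, E in Fri, W in Wed, F in Thu, H in Mon.

Tue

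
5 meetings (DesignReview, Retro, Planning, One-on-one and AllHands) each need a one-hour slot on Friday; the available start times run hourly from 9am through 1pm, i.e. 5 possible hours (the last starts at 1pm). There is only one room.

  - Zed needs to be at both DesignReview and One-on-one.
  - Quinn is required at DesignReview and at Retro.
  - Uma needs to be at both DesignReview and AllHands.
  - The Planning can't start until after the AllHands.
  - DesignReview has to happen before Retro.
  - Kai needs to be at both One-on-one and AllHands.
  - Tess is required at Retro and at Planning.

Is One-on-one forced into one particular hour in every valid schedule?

One-on-one can be 9am (e.g. Planning in 1pm, AllHands in 12pm, One-on-one in 9am, DesignReview in 10am, Retro in 11am) or 10am (e.g. One-on-one=10am; Planning=1pm; Retro=11am; AllHands=12pm; DesignReview=9am).

No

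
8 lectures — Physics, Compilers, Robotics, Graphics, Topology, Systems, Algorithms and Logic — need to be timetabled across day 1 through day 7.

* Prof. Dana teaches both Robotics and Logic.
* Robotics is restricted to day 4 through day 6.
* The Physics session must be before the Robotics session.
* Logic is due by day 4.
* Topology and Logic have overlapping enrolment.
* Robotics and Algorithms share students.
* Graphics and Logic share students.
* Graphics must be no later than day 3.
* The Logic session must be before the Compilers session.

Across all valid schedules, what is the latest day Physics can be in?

day 5

Downstream work caps Physics at day 5.
Physics at day 5 is achievable: Logic -> day 2, Algorithms -> day 1, Robotics -> day 6, Graphics -> day 1, Compilers -> day 3, Systems -> day 1, Topology -> day 1, Physics -> day 5.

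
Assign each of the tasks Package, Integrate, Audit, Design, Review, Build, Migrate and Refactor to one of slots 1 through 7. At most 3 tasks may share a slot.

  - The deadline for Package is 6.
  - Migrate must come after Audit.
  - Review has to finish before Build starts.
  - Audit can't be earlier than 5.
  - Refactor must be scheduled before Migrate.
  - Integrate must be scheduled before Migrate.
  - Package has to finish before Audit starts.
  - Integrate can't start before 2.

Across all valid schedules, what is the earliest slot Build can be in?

2

Precedence pushes Build to at least 2.
Build at 2 is achievable: Integrate in 2, Migrate in 6, Package in 1, Review in 1, Audit in 5, Build in 2, Design in 2, Refactor in 1.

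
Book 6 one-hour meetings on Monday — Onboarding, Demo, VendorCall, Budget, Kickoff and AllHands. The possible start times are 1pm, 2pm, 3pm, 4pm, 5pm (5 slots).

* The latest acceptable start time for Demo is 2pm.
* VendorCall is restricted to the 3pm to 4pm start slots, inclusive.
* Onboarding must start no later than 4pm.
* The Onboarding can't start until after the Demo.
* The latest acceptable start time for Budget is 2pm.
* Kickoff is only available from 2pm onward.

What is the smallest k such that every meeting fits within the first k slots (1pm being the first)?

The precedence chain requires at least 2 distinct slots.
VendorCall can't be placed before 3pm — that is slot 3 counting from 1pm — so the schedule must run through at least 3 slots.
3 works (last occupied slot: 3pm): for example Onboarding -> 2pm; Kickoff -> 2pm; VendorCall -> 3pm; Budget -> 1pm; AllHands -> 1pm; Demo -> 1pm.

3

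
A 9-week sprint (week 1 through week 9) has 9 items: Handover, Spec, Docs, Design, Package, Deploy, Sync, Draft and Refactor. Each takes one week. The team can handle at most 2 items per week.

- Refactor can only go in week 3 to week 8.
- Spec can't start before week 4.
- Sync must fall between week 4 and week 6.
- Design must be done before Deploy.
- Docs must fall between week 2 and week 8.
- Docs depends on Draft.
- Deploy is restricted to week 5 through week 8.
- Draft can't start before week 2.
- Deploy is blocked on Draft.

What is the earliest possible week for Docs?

Docs is available from week 2; precedence pushes Docs to at least week 3; Docs's own window allows nothing later than week 8.
Docs at week 3 is achievable: Refactor=week 3, Handover=week 1, Deploy=week 5, Spec=week 4, Sync=week 4, Draft=week 2, Design=week 1, Package=week 2, Docs=week 3.

week 3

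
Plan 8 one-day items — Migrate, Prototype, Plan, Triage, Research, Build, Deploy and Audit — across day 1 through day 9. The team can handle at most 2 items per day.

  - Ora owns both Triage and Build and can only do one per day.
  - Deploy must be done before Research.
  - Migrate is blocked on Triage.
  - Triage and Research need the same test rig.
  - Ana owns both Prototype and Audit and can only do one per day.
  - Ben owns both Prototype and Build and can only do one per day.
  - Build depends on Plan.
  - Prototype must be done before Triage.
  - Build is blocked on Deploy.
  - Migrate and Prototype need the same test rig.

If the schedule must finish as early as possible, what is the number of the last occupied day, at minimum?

4

The precedence chain requires at least 3 distinct days.
With at most 2 per day and 8 work items, at least 4 days are needed.
4 works (last occupied day: day 4): for example Prototype=day 1, Audit=day 4, Triage=day 2, Plan=day 2, Research=day 4, Migrate=day 3, Build=day 3, Deploy=day 1.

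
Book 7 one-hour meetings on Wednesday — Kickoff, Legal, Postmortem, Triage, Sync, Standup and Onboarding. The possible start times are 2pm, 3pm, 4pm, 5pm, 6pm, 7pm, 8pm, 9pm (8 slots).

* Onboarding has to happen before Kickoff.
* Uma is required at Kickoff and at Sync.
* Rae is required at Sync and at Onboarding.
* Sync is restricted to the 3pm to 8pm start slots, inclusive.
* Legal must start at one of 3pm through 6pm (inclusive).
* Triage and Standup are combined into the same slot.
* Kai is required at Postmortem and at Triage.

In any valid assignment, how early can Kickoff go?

3pm

Precedence pushes Kickoff to at least 3pm.
Kickoff at 3pm is achievable: Triage=3pm, Legal=3pm, Sync=4pm, Onboarding=2pm, Standup=3pm, Postmortem=2pm, Kickoff=3pm.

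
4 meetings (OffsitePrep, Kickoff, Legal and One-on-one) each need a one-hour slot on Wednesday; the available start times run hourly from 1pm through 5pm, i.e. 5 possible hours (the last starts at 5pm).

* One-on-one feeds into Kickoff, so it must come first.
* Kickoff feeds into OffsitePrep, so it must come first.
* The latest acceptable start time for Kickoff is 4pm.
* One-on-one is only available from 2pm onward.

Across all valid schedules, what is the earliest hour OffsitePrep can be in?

Precedence pushes OffsitePrep to at least 4pm.
OffsitePrep at 4pm is achievable: OffsitePrep -> 4pm, One-on-one -> 2pm, Legal -> 1pm, Kickoff -> 3pm.

4pm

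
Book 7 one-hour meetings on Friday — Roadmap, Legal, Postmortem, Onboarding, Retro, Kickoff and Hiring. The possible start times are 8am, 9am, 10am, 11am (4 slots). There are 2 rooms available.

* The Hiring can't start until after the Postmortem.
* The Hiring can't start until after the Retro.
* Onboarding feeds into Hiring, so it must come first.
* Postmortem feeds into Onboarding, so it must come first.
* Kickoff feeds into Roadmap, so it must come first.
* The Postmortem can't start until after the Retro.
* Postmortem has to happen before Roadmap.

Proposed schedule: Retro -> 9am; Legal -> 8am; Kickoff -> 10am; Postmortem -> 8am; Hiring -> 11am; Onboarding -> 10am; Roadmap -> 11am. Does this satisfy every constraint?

No — it violates: The Postmortem can't start until after the Retro

Postmortem feeds into Onboarding, so it must come first — holds.
Onboarding feeds into Hiring, so it must come first — holds.
The Hiring can't start until after the Postmortem — holds.
The Postmortem can't start until after the Retro — violated.
Postmortem has to happen before Roadmap — holds.
There are 2 rooms available — holds.
The Hiring can't start until after the Retro — holds.
Kickoff feeds into Roadmap, so it must come first — holds.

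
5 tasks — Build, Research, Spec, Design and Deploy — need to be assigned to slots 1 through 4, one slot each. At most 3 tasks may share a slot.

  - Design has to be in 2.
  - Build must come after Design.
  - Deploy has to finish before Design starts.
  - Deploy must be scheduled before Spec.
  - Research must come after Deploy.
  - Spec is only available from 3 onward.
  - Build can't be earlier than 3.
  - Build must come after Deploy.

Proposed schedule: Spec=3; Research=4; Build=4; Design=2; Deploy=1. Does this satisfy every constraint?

Build can't be earlier than 3 — holds.
Build must come after Deploy — holds.
Build must come after Design — holds.
Deploy must be scheduled before Spec — holds.
At most 3 tasks may share a slot — holds.
Deploy has to finish before Design starts — holds.
Spec is only available from 3 onward — holds.
Research must come after Deploy — holds.
Design has to be in 2 — holds.

Yes, all constraints hold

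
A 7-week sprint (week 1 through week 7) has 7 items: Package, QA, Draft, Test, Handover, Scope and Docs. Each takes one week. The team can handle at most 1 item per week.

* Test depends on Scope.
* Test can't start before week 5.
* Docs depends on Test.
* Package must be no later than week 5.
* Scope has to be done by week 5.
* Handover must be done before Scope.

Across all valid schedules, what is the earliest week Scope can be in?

week 2

Precedence pushes Scope to at least week 2; Scope's own window allows nothing later than week 5.
Scope at week 2 is achievable: Package -> week 3, Test -> week 5, Draft -> week 7, QA -> week 4, Handover -> week 1, Docs -> week 6, Scope -> week 2.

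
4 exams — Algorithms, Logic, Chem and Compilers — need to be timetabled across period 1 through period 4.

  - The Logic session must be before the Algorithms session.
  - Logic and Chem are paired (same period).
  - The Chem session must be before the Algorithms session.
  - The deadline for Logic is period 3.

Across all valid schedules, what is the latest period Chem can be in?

period 3

Downstream work caps Chem at period 3.
Chem at period 3 is achievable: Compilers -> period 1, Logic -> period 3, Chem -> period 3, Algorithms -> period 4.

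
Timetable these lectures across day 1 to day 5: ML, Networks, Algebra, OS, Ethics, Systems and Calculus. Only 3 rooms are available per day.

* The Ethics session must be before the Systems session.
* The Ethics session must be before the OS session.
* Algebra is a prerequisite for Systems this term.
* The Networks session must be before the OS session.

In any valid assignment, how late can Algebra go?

Downstream work caps Algebra at day 4.
Algebra at day 4 is achievable: Algebra in day 4; Ethics in day 1; ML in day 1; Calculus in day 2; Networks in day 1; OS in day 2; Systems in day 5.

day 4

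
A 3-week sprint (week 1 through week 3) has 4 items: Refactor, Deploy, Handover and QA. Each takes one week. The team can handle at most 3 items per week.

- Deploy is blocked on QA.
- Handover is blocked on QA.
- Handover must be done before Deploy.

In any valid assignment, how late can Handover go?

Precedence pushes Handover to at least week 2; downstream work caps Handover at week 2.
Handover at week 2 is achievable: QA=week 1; Deploy=week 3; Refactor=week 1; Handover=week 2.

week 2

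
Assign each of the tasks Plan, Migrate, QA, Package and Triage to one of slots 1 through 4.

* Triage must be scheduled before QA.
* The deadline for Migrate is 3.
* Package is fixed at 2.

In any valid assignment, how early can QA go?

Precedence pushes QA to at least 2.
QA at 2 is achievable: QA -> 2, Triage -> 1, Plan -> 1, Migrate -> 1, Package -> 2.

2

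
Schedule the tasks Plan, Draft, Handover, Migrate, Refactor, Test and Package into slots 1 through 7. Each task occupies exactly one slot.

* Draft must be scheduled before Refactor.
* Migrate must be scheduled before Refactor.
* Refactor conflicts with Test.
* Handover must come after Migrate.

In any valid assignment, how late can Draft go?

6

Downstream work caps Draft at 6.
Draft at 6 is achievable: Test -> 1; Handover -> 2; Package -> 1; Plan -> 1; Refactor -> 7; Draft -> 6; Migrate -> 1.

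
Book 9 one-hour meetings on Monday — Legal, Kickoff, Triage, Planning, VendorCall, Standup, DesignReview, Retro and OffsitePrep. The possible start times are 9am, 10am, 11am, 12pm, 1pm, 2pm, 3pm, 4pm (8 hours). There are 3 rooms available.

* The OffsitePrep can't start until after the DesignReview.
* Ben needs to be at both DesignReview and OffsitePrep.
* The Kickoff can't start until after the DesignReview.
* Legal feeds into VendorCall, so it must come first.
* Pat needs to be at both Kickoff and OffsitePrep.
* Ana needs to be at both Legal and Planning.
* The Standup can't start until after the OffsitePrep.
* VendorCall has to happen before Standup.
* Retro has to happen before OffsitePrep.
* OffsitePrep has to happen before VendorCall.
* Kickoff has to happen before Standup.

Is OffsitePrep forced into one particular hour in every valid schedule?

OffsitePrep can be 10am (e.g. OffsitePrep -> 10am, Triage -> 10am, Planning -> 10am, Legal -> 9am, VendorCall -> 11am, Retro -> 9am, DesignReview -> 9am, Standup -> 12pm, Kickoff -> 11am) or 11am (e.g. Retro -> 9am, VendorCall -> 12pm, DesignReview -> 9am, Kickoff -> 10am, Standup -> 1pm, Legal -> 9am, Triage -> 10am, Planning -> 10am, OffsitePrep -> 11am).

No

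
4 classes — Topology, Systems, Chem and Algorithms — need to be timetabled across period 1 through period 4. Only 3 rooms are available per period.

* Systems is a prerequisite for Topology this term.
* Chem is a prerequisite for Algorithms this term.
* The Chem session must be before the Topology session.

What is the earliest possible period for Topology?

Precedence pushes Topology to at least period 2.
Topology at period 2 is achievable: Algorithms in period 2, Chem in period 1, Topology in period 2, Systems in period 1.

period 2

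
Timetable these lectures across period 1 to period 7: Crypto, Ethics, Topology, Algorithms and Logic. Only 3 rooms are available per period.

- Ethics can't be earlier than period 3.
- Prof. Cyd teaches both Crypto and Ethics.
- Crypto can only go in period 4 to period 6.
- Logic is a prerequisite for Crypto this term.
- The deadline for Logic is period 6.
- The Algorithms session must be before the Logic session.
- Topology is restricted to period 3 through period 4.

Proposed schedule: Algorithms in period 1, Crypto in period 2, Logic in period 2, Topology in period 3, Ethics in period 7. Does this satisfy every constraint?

Logic is a prerequisite for Crypto this term — violated.
Crypto can only go in period 4 to period 6 — violated.
Prof. Cyd teaches both Crypto and Ethics — holds.
The deadline for Logic is period 6 — holds.
Only 3 rooms are available per period — holds.
The Algorithms session must be before the Logic session — holds.
Topology is restricted to period 3 through period 4 — holds.
Ethics can't be earlier than period 3 — holds.

No — it violates: Crypto can only go in period 4 to period 6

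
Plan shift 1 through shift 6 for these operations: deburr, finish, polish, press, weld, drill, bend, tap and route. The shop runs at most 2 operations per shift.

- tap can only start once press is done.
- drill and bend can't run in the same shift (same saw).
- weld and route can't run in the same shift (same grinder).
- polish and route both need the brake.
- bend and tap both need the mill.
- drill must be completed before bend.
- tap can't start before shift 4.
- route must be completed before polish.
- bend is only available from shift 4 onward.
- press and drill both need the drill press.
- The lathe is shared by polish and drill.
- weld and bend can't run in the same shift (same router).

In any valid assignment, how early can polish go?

shift 2

Precedence pushes polish to at least shift 2.
polish at shift 2 is achievable: tap in shift 5; press in shift 1; drill in shift 3; finish in shift 3; deburr in shift 2; weld in shift 5; polish in shift 2; bend in shift 4; route in shift 1.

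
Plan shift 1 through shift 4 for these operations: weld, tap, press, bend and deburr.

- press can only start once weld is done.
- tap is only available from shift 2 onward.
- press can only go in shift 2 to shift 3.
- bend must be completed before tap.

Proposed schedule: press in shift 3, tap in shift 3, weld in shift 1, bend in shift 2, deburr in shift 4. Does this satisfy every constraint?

Yes

tap is only available from shift 2 onward — holds.
bend must be completed before tap — holds.
press can only start once weld is done — holds.
press can only go in shift 2 to shift 3 — holds.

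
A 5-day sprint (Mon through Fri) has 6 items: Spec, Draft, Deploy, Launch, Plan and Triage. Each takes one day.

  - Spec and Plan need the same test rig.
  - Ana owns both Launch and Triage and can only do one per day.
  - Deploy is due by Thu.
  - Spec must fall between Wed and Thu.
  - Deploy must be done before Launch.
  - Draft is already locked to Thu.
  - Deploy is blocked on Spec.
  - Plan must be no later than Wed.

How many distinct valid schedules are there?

8

Splitting on Plan: it can be Mon (4), Tue (4). Listing each branch's schedules as (Spec, Draft, Deploy, Launch, Triage):
Plan=Mon: (Wed,Thu,Thu,Fri,Mon) (Wed,Thu,Thu,Fri,Tue) (Wed,Thu,Thu,Fri,Wed) (Wed,Thu,Thu,Fri,Thu) — 4.
Plan=Tue: (Wed,Thu,Thu,Fri,Mon) (Wed,Thu,Thu,Fri,Tue) (Wed,Thu,Thu,Fri,Wed) (Wed,Thu,Thu,Fri,Thu) — 4.
Summing: 4 + 4 = 8.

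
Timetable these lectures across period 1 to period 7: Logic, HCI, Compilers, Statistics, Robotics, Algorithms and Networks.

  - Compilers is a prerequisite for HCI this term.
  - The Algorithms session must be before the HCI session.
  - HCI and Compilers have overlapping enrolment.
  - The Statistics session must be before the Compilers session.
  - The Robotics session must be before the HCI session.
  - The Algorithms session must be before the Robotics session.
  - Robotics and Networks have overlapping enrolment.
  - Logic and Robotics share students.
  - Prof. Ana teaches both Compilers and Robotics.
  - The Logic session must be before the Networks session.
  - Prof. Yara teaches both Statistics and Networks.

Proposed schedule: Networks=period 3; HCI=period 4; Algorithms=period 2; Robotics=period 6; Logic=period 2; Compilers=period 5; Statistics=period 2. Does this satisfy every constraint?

No — it violates: The Robotics session must be before the HCI session

Logic and Robotics share students — holds.
The Logic session must be before the Networks session — holds.
HCI and Compilers have overlapping enrolment — holds.
The Algorithms session must be before the Robotics session — holds.
Compilers is a prerequisite for HCI this term — violated.
The Algorithms session must be before the HCI session — holds.
The Robotics session must be before the HCI session — violated.
Robotics and Networks have overlapping enrolment — holds.
Prof. Ana teaches both Compilers and Robotics — holds.
The Statistics session must be before the Compilers session — holds.
Prof. Yara teaches both Statistics and Networks — holds.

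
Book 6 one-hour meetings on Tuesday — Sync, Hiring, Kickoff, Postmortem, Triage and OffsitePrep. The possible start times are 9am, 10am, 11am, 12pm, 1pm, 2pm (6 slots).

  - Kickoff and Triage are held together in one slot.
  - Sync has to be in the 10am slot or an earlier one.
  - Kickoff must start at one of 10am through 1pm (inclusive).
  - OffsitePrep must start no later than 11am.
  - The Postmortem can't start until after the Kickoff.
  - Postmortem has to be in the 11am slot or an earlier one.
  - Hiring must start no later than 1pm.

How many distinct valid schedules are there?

Splitting on Sync: it can be 9am (15), 10am (15). Listing each branch's schedules as (Hiring, Kickoff, Postmortem, Triage, OffsitePrep):
Sync=9am: (9am,10am,11am,10am,9am) (9am,10am,11am,10am,10am) (9am,10am,11am,10am,11am) (10am,10am,11am,10am,9am) (10am,10am,11am,10am,10am) (10am,10am,11am,10am,11am) (11am,10am,11am,10am,9am) (11am,10am,11am,10am,10am) (11am,10am,11am,10am,11am) (12pm,10am,11am,10am,9am) (12pm,10am,11am,10am,10am) (12pm,10am,11am,10am,11am) (1pm,10am,11am,10am,9am) (1pm,10am,11am,10am,10am) (1pm,10am,11am,10am,11am) — 15.
Sync=10am: (9am,10am,11am,10am,9am) (9am,10am,11am,10am,10am) (9am,10am,11am,10am,11am) (10am,10am,11am,10am,9am) (10am,10am,11am,10am,10am) (10am,10am,11am,10am,11am) (11am,10am,11am,10am,9am) (11am,10am,11am,10am,10am) (11am,10am,11am,10am,11am) (12pm,10am,11am,10am,9am) (12pm,10am,11am,10am,10am) (12pm,10am,11am,10am,11am) (1pm,10am,11am,10am,9am) (1pm,10am,11am,10am,10am) (1pm,10am,11am,10am,11am) — 15.
Summing: 15 + 15 = 30.

30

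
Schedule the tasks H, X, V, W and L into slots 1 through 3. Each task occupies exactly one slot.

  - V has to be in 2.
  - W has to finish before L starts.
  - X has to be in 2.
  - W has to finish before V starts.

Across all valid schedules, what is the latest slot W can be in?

Downstream work caps W at 1.
W at 1 is achievable: X=2; V=2; L=2; H=1; W=1.

1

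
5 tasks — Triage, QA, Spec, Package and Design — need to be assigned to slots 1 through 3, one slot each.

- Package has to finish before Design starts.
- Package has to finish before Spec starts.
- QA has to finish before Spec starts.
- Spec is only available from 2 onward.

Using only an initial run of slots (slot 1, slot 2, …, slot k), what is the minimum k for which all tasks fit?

The precedence chain requires at least 2 distinct slots.
2 works (last occupied slot: 2): for example QA=1, Design=2, Package=1, Triage=1, Spec=2.

2 slots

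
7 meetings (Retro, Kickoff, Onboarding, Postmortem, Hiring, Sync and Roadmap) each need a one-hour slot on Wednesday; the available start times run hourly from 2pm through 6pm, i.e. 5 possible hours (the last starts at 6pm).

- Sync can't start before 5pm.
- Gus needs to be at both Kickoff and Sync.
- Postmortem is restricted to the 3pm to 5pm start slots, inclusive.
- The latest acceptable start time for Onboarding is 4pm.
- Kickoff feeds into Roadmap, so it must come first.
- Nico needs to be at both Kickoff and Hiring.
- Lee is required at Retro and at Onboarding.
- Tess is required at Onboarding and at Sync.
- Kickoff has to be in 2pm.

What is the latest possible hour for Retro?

Retro at 6pm is achievable: Onboarding=2pm; Sync=5pm; Retro=6pm; Roadmap=3pm; Kickoff=2pm; Hiring=3pm; Postmortem=3pm.

6pm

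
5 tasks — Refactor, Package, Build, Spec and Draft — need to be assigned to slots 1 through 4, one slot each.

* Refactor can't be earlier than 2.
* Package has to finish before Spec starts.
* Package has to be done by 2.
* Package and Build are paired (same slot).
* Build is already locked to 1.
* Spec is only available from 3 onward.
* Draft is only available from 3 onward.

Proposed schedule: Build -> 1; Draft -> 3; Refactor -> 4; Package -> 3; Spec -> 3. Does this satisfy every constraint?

Package and Build are paired (same slot) — violated.
Spec is only available from 3 onward — holds.
Build is already locked to 1 — holds.
Package has to be done by 2 — violated.
Package has to finish before Spec starts — violated.
Refactor can't be earlier than 2 — holds.
Draft is only available from 3 onward — holds.

No — it violates: Package has to be done by 2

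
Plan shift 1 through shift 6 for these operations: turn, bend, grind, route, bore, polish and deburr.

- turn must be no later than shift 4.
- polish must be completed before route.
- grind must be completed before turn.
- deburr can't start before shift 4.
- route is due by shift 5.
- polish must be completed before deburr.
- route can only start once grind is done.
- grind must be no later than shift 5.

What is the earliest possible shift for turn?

shift 2

Precedence pushes turn to at least shift 2; turn's own window allows nothing later than shift 4.
turn at shift 2 is achievable: deburr -> shift 4, bore -> shift 1, turn -> shift 2, grind -> shift 1, bend -> shift 1, route -> shift 2, polish -> shift 1.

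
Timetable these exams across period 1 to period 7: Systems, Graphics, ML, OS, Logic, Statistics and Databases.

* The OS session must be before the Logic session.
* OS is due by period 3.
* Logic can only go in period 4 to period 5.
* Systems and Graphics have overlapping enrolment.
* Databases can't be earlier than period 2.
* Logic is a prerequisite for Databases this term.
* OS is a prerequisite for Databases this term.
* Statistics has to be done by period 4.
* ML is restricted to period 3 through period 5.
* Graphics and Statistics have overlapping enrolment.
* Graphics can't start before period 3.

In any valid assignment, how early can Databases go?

period 5

Databases is available from period 2; precedence pushes Databases to at least period 5.
Databases at period 5 is achievable: Graphics=period 3, OS=period 1, Logic=period 4, Statistics=period 1, Systems=period 1, Databases=period 5, ML=period 3.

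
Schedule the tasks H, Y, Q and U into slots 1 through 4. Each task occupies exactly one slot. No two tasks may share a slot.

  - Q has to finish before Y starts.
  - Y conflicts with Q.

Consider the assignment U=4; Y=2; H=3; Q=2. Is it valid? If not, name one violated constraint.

No two tasks may share a slot — violated.
Q has to finish before Y starts — violated.
Y conflicts with Q — violated.

Invalid. Y conflicts with Q.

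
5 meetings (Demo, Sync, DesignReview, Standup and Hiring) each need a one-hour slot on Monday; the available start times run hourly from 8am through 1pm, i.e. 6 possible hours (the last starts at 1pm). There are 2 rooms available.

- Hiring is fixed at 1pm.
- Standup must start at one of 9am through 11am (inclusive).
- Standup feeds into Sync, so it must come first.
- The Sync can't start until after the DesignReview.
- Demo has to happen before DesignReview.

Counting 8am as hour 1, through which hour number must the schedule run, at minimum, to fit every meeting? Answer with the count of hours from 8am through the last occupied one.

The precedence chain requires at least 3 distinct hours.
With at most 2 per hour and 5 meetings, at least 3 hours are needed.
Hiring can't be placed before 1pm — that is hour 6 counting from 8am — so the schedule must run through at least 6 hours.
6 works (last occupied hour: 1pm): for example Standup in 9am; Sync in 10am; Demo in 8am; Hiring in 1pm; DesignReview in 9am.

6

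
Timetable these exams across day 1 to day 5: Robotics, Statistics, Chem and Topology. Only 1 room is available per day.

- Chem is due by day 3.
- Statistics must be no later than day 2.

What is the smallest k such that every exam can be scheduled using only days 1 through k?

4

With at most 1 per day and 4 exams, at least 4 days are needed.
4 works (last occupied day: day 4): for example Robotics -> day 3; Statistics -> day 1; Chem -> day 2; Topology -> day 4.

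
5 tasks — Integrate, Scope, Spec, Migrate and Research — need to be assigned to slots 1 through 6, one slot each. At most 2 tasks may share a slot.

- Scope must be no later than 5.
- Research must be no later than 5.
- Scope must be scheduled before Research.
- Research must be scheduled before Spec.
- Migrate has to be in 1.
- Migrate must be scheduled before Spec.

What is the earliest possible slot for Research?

Precedence pushes Research to at least 2; Research's own window allows nothing later than 5.
Research at 2 is achievable: Migrate=1, Research=2, Scope=1, Spec=3, Integrate=2.

2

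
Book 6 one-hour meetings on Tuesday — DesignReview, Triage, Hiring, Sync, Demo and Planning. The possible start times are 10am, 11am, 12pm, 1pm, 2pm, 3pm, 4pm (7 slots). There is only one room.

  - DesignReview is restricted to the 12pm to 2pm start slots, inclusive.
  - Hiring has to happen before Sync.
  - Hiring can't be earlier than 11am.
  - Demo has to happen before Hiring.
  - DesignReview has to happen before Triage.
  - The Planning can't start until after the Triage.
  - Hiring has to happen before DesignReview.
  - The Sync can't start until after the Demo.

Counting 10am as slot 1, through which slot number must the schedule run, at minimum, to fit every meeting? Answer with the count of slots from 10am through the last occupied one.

6

The precedence chain requires at least 5 distinct slots.
With at most 1 per slot and 6 meetings, at least 6 slots are needed.
6 works (last occupied slot: 3pm): for example Hiring in 11am, Sync in 2pm, Planning in 3pm, Demo in 10am, Triage in 1pm, DesignReview in 12pm.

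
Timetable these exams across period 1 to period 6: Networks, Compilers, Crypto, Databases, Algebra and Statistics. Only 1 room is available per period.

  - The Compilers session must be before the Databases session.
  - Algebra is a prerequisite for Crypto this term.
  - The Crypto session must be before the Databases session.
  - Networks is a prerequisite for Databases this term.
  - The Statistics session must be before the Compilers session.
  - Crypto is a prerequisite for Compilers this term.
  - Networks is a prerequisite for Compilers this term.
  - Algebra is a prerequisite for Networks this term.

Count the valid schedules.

Splitting on Networks: it can be period 2 (2), period 3 (3), period 4 (3). Listing each branch's schedules as (Compilers, Crypto, Databases, Algebra, Statistics) by period number:
Networks=period 2: (5,3,6,1,4) (5,4,6,1,3) — 2.
Networks=period 3: (5,2,6,1,4) (5,4,6,1,2) (5,4,6,2,1) — 3.
Networks=period 4: (5,2,6,1,3) (5,3,6,1,2) (5,3,6,2,1) — 3.
Summing: 2 + 3 + 3 = 8.

8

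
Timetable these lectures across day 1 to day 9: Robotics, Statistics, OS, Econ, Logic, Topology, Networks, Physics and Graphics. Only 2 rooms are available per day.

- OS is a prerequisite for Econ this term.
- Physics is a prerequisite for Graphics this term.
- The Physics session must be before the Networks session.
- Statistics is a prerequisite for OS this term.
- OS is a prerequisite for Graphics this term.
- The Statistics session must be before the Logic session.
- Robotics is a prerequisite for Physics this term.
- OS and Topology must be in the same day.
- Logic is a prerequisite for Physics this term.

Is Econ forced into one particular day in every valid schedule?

No

Econ can be day 3 (e.g. Robotics=day 1, Econ=day 3, Topology=day 2, Networks=day 5, Graphics=day 5, Logic=day 3, Physics=day 4, Statistics=day 1, OS=day 2) or day 4 (e.g. Graphics -> day 5, OS -> day 2, Physics -> day 4, Econ -> day 4, Logic -> day 3, Topology -> day 2, Statistics -> day 1, Robotics -> day 1, Networks -> day 5).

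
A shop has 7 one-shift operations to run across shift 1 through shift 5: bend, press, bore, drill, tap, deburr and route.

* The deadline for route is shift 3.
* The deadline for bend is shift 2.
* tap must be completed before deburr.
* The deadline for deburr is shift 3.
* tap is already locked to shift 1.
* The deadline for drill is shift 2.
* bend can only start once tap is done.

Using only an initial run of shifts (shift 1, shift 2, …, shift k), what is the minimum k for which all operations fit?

The precedence chain requires at least 2 distinct shifts.
2 works (last occupied shift: shift 2): for example tap=shift 1, route=shift 1, bore=shift 1, deburr=shift 2, press=shift 1, bend=shift 2, drill=shift 1.

2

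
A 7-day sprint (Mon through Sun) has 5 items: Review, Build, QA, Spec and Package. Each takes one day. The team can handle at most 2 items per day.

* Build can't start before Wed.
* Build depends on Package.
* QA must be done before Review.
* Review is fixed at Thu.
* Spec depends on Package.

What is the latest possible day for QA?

Downstream work caps QA at Wed.
QA at Wed is achievable: Spec -> Tue; QA -> Wed; Review -> Thu; Package -> Mon; Build -> Wed.

Wed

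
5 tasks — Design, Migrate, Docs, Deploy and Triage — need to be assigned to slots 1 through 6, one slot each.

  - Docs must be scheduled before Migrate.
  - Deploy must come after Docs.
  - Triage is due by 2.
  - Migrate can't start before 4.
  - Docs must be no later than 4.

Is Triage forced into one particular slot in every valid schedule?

Triage can be 1 (e.g. Migrate -> 4; Design -> 1; Triage -> 1; Deploy -> 2; Docs -> 1) or 2 (e.g. Deploy=2; Design=1; Docs=1; Triage=2; Migrate=4).

No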